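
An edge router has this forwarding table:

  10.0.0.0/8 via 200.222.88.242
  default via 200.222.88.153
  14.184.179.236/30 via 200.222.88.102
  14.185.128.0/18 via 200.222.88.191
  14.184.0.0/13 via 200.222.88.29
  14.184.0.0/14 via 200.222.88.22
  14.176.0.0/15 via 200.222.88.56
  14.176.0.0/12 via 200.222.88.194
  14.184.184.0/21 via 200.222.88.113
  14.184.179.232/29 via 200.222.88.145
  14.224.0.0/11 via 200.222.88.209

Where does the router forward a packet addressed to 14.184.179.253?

200.222.88.22

Routes whose prefix contains 14.184.179.253:
  0.0.0.0/0 (default, matches everything) -> 200.222.88.153
  14.176.0.0/12 (14.176.0.0 - 14.191.255.255) -> 200.222.88.194
  14.184.0.0/13 (14.184.0.0 - 14.191.255.255) -> 200.222.88.29
  14.184.0.0/14 (14.184.0.0 - 14.187.255.255) -> 200.222.88.22
More-specific entries that do NOT match:
  14.184.179.236/30 (14.184.179.236 - 14.184.179.239) does not contain 14.184.179.253
  14.184.179.232/29 (14.184.179.232 - 14.184.179.239) does not contain 14.184.179.253
  14.184.184.0/21 (14.184.184.0 - 14.184.191.255) does not contain 14.184.179.253
  14.185.128.0/18 (14.185.128.0 - 14.185.191.255) does not contain 14.184.179.253
  14.176.0.0/15 (14.176.0.0 - 14.177.255.255) does not contain 14.184.179.253
Longest matching prefix is /14 -> next hop 200.222.88.22.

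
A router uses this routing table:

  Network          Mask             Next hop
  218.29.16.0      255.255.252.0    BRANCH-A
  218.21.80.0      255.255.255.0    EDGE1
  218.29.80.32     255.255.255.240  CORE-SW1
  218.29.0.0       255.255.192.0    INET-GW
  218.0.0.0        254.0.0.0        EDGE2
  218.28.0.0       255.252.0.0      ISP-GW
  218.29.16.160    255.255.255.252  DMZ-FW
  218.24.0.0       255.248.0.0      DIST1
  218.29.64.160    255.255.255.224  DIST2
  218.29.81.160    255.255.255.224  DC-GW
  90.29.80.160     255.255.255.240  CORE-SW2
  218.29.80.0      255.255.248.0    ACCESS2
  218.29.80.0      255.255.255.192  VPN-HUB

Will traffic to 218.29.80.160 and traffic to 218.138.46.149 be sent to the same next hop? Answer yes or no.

no

218.29.80.160: longest match 218.29.80.0/21 -> ACCESS2
218.138.46.149: longest match 218.0.0.0/7 -> EDGE2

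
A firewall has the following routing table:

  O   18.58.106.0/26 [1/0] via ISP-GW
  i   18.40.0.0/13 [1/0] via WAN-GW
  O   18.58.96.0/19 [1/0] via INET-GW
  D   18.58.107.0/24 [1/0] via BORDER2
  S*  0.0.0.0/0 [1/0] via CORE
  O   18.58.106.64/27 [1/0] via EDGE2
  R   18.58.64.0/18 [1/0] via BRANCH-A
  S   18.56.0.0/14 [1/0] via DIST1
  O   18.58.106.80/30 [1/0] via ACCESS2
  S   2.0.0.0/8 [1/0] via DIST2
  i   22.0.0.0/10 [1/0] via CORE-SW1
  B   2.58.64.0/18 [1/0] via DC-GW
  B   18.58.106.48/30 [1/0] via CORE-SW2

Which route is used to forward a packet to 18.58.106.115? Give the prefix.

18.58.96.0/19

Entries matching 18.58.106.115:
  0.0.0.0/0 (default, matches everything)
  18.56.0.0/14 (18.56.0.0 - 18.59.255.255)
  18.58.64.0/18 (18.58.64.0 - 18.58.127.255)
  18.58.96.0/19 (18.58.96.0 - 18.58.127.255)
Most specific is 18.58.96.0/19.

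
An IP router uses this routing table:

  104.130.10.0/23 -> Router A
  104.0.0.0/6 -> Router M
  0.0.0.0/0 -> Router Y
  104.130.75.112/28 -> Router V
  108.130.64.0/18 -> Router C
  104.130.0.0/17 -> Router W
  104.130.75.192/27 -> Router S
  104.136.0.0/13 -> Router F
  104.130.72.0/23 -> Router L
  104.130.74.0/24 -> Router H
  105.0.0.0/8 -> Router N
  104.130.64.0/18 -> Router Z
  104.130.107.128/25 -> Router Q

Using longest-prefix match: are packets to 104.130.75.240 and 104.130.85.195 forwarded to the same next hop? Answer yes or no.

104.130.75.240: longest match 104.130.64.0/18 -> Router Z
104.130.85.195: longest match 104.130.64.0/18 -> Router Z

yes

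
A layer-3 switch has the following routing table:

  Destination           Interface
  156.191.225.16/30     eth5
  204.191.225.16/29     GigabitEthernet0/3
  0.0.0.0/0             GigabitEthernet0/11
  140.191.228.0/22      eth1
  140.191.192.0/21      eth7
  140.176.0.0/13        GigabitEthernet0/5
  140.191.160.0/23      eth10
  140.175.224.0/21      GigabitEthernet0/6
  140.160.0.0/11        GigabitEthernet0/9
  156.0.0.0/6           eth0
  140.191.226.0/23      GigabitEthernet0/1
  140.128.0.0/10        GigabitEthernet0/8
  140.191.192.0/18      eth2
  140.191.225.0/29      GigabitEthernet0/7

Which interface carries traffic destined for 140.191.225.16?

Routes whose prefix contains 140.191.225.16:
  0.0.0.0/0 (default, matches everything) -> GigabitEthernet0/11
  140.128.0.0/10 (140.128.0.0 - 140.191.255.255) -> GigabitEthernet0/8
  140.160.0.0/11 (140.160.0.0 - 140.191.255.255) -> GigabitEthernet0/9
  140.191.192.0/18 (140.191.192.0 - 140.191.255.255) -> eth2
More-specific entries that do NOT match:
  156.191.225.16/30 (156.191.225.16 - 156.191.225.19) does not contain 140.191.225.16
  204.191.225.16/29 (204.191.225.16 - 204.191.225.23) does not contain 140.191.225.16
  140.191.225.0/29 (140.191.225.0 - 140.191.225.7) does not contain 140.191.225.16
  140.191.160.0/23 (140.191.160.0 - 140.191.161.255) does not contain 140.191.225.16
  140.191.226.0/23 (140.191.226.0 - 140.191.227.255) does not contain 140.191.225.16
  140.191.228.0/22 (140.191.228.0 - 140.191.231.255) does not contain 140.191.225.16
  140.191.192.0/21 (140.191.192.0 - 140.191.199.255) does not contain 140.191.225.16
  140.175.224.0/21 (140.175.224.0 - 140.175.231.255) does not contain 140.191.225.16
Longest matching prefix is /18 -> interface eth2.

eth2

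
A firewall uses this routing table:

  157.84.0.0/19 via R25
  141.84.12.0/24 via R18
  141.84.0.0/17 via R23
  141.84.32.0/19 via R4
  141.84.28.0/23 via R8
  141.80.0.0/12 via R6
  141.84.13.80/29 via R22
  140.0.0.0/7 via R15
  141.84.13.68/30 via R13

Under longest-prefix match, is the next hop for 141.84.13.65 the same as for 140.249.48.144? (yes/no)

no

141.84.13.65: longest match 141.84.0.0/17 -> R23
140.249.48.144: longest match 140.0.0.0/7 -> R15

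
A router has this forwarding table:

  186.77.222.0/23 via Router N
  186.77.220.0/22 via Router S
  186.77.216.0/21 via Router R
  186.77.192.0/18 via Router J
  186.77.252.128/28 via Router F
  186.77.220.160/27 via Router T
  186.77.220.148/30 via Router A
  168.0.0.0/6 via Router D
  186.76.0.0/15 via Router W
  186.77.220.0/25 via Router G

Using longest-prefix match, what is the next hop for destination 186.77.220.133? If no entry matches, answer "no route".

Routes whose prefix contains 186.77.220.133:
  186.76.0.0/15 (186.76.0.0 - 186.77.255.255) -> Router W
  186.77.192.0/18 (186.77.192.0 - 186.77.255.255) -> Router J
  186.77.216.0/21 (186.77.216.0 - 186.77.223.255) -> Router R
  186.77.220.0/22 (186.77.220.0 - 186.77.223.255) -> Router S
More-specific entries that do NOT match:
  186.77.220.148/30 (186.77.220.148 - 186.77.220.151) does not contain 186.77.220.133
  186.77.252.128/28 (186.77.252.128 - 186.77.252.143) does not contain 186.77.220.133
  186.77.220.160/27 (186.77.220.160 - 186.77.220.191) does not contain 186.77.220.133
  186.77.220.0/25 (186.77.220.0 - 186.77.220.127) does not contain 186.77.220.133
  186.77.222.0/23 (186.77.222.0 - 186.77.223.255) does not contain 186.77.220.133
Longest matching prefix is /22 -> next hop Router S.

Router S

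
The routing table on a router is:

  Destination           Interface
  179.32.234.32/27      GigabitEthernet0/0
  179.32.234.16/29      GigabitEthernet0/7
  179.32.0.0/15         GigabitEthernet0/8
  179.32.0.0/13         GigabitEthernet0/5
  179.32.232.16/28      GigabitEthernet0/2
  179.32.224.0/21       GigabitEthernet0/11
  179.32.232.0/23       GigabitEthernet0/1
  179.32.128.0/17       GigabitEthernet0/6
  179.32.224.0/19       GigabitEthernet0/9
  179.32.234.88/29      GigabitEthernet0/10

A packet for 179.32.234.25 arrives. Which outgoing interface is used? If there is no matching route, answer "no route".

GigabitEthernet0/9

Routes whose prefix contains 179.32.234.25:
  179.32.0.0/13 (179.32.0.0 - 179.39.255.255) -> GigabitEthernet0/5
  179.32.0.0/15 (179.32.0.0 - 179.33.255.255) -> GigabitEthernet0/8
  179.32.128.0/17 (179.32.128.0 - 179.32.255.255) -> GigabitEthernet0/6
  179.32.224.0/19 (179.32.224.0 - 179.32.255.255) -> GigabitEthernet0/9
More-specific entries that do NOT match:
  179.32.234.16/29 (179.32.234.16 - 179.32.234.23) does not contain 179.32.234.25
  179.32.234.88/29 (179.32.234.88 - 179.32.234.95) does not contain 179.32.234.25
  179.32.232.16/28 (179.32.232.16 - 179.32.232.31) does not contain 179.32.234.25
  179.32.234.32/27 (179.32.234.32 - 179.32.234.63) does not contain 179.32.234.25
  179.32.232.0/23 (179.32.232.0 - 179.32.233.255) does not contain 179.32.234.25
  179.32.224.0/21 (179.32.224.0 - 179.32.231.255) does not contain 179.32.234.25
Longest matching prefix is /19 -> interface GigabitEthernet0/9.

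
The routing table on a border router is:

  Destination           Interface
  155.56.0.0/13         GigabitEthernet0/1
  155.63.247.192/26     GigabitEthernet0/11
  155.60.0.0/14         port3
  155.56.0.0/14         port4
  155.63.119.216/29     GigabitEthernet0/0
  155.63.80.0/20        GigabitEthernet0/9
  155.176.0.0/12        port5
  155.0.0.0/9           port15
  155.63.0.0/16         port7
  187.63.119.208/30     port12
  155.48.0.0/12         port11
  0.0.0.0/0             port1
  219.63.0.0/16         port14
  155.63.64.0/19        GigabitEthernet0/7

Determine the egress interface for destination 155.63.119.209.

Routes whose prefix contains 155.63.119.209:
  0.0.0.0/0 (default, matches everything) -> port1
  155.0.0.0/9 (155.0.0.0 - 155.127.255.255) -> port15
  155.48.0.0/12 (155.48.0.0 - 155.63.255.255) -> port11
  155.56.0.0/13 (155.56.0.0 - 155.63.255.255) -> GigabitEthernet0/1
  155.60.0.0/14 (155.60.0.0 - 155.63.255.255) -> port3
  155.63.0.0/16 (155.63.0.0 - 155.63.255.255) -> port7
More-specific entries that do NOT match:
  187.63.119.208/30 (187.63.119.208 - 187.63.119.211) does not contain 155.63.119.209
  155.63.119.216/29 (155.63.119.216 - 155.63.119.223) does not contain 155.63.119.209
  155.63.247.192/26 (155.63.247.192 - 155.63.247.255) does not contain 155.63.119.209
  155.63.80.0/20 (155.63.80.0 - 155.63.95.255) does not contain 155.63.119.209
  155.63.64.0/19 (155.63.64.0 - 155.63.95.255) does not contain 155.63.119.209
Longest matching prefix is /16 -> interface port7.

port7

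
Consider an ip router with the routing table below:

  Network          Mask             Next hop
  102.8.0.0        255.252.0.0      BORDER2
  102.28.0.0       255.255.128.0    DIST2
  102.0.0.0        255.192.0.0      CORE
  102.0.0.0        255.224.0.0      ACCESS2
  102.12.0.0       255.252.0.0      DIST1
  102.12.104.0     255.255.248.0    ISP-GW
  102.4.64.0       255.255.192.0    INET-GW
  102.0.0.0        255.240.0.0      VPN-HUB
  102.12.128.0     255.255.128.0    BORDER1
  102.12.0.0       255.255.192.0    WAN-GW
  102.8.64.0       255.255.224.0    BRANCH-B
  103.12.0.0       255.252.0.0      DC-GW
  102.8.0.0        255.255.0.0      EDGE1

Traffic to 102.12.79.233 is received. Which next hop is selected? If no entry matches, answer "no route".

Routes whose prefix contains 102.12.79.233:
  102.0.0.0/10 (102.0.0.0 - 102.63.255.255) -> CORE
  102.0.0.0/11 (102.0.0.0 - 102.31.255.255) -> ACCESS2
  102.0.0.0/12 (102.0.0.0 - 102.15.255.255) -> VPN-HUB
  102.12.0.0/14 (102.12.0.0 - 102.15.255.255) -> DIST1
More-specific entries that do NOT match:
  102.12.104.0/21 (102.12.104.0 - 102.12.111.255) does not contain 102.12.79.233
  102.8.64.0/19 (102.8.64.0 - 102.8.95.255) does not contain 102.12.79.233
  102.4.64.0/18 (102.4.64.0 - 102.4.127.255) does not contain 102.12.79.233
  102.12.0.0/18 (102.12.0.0 - 102.12.63.255) does not contain 102.12.79.233
  102.28.0.0/17 (102.28.0.0 - 102.28.127.255) does not contain 102.12.79.233
  102.12.128.0/17 (102.12.128.0 - 102.12.255.255) does not contain 102.12.79.233
  102.8.0.0/16 (102.8.0.0 - 102.8.255.255) does not contain 102.12.79.233
Longest matching prefix is /14 -> next hop DIST1.

DIST1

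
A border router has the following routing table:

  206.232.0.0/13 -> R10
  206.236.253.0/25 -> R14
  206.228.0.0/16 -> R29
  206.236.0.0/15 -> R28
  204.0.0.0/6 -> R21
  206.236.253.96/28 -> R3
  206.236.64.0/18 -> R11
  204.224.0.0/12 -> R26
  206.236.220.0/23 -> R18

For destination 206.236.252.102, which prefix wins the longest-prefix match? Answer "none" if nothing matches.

Entries matching 206.236.252.102:
  204.0.0.0/6 (204.0.0.0 - 207.255.255.255)
  206.232.0.0/13 (206.232.0.0 - 206.239.255.255)
  206.236.0.0/15 (206.236.0.0 - 206.237.255.255)
Most specific is 206.236.0.0/15.

206.236.0.0/15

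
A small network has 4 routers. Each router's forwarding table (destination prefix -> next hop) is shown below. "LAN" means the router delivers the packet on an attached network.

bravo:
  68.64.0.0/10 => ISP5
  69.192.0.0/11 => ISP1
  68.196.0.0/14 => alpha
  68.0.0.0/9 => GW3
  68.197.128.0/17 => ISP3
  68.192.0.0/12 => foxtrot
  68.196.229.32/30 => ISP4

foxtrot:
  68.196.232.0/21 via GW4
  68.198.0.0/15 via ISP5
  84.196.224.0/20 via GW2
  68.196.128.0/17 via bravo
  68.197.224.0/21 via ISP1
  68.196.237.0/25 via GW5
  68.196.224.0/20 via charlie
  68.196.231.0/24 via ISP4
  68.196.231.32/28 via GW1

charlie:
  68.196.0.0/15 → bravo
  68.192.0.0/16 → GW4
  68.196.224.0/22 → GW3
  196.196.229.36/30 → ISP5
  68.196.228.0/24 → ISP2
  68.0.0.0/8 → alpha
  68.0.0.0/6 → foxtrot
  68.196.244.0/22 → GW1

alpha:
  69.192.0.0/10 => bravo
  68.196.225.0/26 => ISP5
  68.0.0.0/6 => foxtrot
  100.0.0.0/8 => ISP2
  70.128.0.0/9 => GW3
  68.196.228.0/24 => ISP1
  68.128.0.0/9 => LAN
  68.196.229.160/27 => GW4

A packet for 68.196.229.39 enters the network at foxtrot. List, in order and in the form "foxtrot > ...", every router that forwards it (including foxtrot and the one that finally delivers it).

At foxtrot: longest match for 68.196.229.39 is 68.196.224.0/20 -> charlie
At charlie: longest match for 68.196.229.39 is 68.196.0.0/15 -> bravo
At bravo: longest match for 68.196.229.39 is 68.196.0.0/14 -> alpha
At alpha: longest match for 68.196.229.39 is 68.128.0.0/9 -> LAN

foxtrot > charlie > bravo > alpha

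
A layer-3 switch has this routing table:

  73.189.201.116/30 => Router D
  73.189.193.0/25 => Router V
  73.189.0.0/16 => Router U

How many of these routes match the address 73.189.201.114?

Prefixes containing 73.189.201.114:
  73.189.0.0/16 (73.189.0.0 - 73.189.255.255)
Total matching entries: 1.

1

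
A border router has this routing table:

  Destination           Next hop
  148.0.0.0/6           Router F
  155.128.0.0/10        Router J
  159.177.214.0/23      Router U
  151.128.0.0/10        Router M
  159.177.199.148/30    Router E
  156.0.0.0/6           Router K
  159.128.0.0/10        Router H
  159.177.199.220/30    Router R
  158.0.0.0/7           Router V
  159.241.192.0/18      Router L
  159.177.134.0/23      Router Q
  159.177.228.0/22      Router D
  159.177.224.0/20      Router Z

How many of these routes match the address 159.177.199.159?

Prefixes containing 159.177.199.159:
  156.0.0.0/6 (156.0.0.0 - 159.255.255.255)
  158.0.0.0/7 (158.0.0.0 - 159.255.255.255)
  159.128.0.0/10 (159.128.0.0 - 159.191.255.255)
Total matching entries: 3.

3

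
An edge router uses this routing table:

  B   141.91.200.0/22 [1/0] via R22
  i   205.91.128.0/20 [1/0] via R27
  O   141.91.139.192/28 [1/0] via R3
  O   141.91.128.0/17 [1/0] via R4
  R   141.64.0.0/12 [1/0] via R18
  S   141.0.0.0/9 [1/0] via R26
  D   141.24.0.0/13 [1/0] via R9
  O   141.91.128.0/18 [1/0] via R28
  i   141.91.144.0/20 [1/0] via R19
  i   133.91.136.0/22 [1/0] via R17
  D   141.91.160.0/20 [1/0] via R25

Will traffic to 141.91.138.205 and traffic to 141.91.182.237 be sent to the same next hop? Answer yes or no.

yes

141.91.138.205: longest match 141.91.128.0/18 -> R28
141.91.182.237: longest match 141.91.128.0/18 -> R28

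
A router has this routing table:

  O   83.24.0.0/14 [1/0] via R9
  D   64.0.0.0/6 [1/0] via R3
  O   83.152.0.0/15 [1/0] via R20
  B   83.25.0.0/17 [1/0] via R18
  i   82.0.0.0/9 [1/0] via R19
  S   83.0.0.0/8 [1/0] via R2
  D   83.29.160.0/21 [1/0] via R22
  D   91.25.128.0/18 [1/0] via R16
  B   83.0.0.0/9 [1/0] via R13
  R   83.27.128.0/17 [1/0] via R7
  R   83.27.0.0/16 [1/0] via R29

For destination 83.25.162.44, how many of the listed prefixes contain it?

Prefixes containing 83.25.162.44:
  83.0.0.0/8 (83.0.0.0 - 83.255.255.255)
  83.0.0.0/9 (83.0.0.0 - 83.127.255.255)
  83.24.0.0/14 (83.24.0.0 - 83.27.255.255)
Total matching entries: 3.

3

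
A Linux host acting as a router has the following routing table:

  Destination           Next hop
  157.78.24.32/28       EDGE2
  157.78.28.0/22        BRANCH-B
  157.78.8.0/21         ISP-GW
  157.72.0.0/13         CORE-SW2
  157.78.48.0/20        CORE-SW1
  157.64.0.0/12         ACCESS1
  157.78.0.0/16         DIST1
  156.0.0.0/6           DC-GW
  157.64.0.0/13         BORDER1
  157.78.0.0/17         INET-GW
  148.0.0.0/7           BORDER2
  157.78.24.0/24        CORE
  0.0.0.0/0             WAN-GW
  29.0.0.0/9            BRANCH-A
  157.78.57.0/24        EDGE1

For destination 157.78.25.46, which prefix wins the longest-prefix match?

157.78.0.0/17

Entries matching 157.78.25.46:
  0.0.0.0/0 (default, matches everything)
  156.0.0.0/6 (156.0.0.0 - 159.255.255.255)
  157.64.0.0/12 (157.64.0.0 - 157.79.255.255)
  157.72.0.0/13 (157.72.0.0 - 157.79.255.255)
  157.78.0.0/16 (157.78.0.0 - 157.78.255.255)
  157.78.0.0/17 (157.78.0.0 - 157.78.127.255)
Most specific is 157.78.0.0/17.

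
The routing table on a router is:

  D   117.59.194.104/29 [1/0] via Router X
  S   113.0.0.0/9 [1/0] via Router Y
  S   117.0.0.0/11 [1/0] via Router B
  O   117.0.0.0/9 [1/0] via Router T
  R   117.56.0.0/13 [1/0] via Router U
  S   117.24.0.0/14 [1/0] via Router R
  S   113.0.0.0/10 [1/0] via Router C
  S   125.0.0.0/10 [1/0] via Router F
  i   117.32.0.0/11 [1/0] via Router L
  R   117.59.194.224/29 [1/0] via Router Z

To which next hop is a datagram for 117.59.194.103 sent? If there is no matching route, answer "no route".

Routes whose prefix contains 117.59.194.103:
  117.0.0.0/9 (117.0.0.0 - 117.127.255.255) -> Router T
  117.32.0.0/11 (117.32.0.0 - 117.63.255.255) -> Router L
  117.56.0.0/13 (117.56.0.0 - 117.63.255.255) -> Router U
More-specific entries that do NOT match:
  117.59.194.104/29 (117.59.194.104 - 117.59.194.111) does not contain 117.59.194.103
  117.59.194.224/29 (117.59.194.224 - 117.59.194.231) does not contain 117.59.194.103
  117.24.0.0/14 (117.24.0.0 - 117.27.255.255) does not contain 117.59.194.103
Longest matching prefix is /13 -> next hop Router U.

Router U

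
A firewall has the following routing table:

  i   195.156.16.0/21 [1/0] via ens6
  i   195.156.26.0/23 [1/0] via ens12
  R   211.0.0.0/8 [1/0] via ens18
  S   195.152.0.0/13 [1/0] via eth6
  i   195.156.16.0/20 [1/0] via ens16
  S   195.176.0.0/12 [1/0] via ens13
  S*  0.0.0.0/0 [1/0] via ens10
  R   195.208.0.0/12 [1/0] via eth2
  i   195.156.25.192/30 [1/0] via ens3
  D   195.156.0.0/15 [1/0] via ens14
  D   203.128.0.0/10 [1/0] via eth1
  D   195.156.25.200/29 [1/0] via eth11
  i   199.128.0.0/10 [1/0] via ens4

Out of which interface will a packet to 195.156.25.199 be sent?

ens16

Routes whose prefix contains 195.156.25.199:
  0.0.0.0/0 (default, matches everything) -> ens10
  195.152.0.0/13 (195.152.0.0 - 195.159.255.255) -> eth6
  195.156.0.0/15 (195.156.0.0 - 195.157.255.255) -> ens14
  195.156.16.0/20 (195.156.16.0 - 195.156.31.255) -> ens16
More-specific entries that do NOT match:
  195.156.25.192/30 (195.156.25.192 - 195.156.25.195) does not contain 195.156.25.199
  195.156.25.200/29 (195.156.25.200 - 195.156.25.207) does not contain 195.156.25.199
  195.156.26.0/23 (195.156.26.0 - 195.156.27.255) does not contain 195.156.25.199
  195.156.16.0/21 (195.156.16.0 - 195.156.23.255) does not contain 195.156.25.199
Longest matching prefix is /20 -> interface ens16.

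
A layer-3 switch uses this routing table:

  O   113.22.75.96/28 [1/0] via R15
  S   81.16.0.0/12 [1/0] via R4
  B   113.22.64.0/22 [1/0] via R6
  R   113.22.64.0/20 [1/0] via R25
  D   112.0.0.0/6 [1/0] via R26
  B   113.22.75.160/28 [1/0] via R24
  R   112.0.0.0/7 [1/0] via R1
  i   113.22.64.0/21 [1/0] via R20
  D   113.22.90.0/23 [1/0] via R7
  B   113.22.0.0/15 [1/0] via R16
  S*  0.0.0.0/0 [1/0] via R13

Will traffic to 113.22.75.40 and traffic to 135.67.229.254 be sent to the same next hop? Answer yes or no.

113.22.75.40: longest match 113.22.64.0/20 -> R25
135.67.229.254: longest match 0.0.0.0/0 -> R13

no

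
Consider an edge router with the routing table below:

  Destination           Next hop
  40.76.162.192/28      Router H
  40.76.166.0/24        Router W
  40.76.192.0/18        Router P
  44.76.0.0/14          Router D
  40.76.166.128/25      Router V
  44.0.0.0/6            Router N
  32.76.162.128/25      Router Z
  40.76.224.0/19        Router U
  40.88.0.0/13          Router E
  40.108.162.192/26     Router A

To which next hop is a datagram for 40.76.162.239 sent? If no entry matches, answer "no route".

no route

No entry's prefix contains 40.76.162.239; there is no default route.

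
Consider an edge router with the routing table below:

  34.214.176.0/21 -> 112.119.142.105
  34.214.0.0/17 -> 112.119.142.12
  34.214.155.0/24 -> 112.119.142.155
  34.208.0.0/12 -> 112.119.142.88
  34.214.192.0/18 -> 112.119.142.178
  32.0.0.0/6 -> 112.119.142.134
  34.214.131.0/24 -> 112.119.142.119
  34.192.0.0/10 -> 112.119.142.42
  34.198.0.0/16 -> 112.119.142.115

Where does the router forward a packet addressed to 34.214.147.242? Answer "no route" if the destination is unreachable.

Routes whose prefix contains 34.214.147.242:
  32.0.0.0/6 (32.0.0.0 - 35.255.255.255) -> 112.119.142.134
  34.192.0.0/10 (34.192.0.0 - 34.255.255.255) -> 112.119.142.42
  34.208.0.0/12 (34.208.0.0 - 34.223.255.255) -> 112.119.142.88
More-specific entries that do NOT match:
  34.214.155.0/24 (34.214.155.0 - 34.214.155.255) does not contain 34.214.147.242
  34.214.131.0/24 (34.214.131.0 - 34.214.131.255) does not contain 34.214.147.242
  34.214.176.0/21 (34.214.176.0 - 34.214.183.255) does not contain 34.214.147.242
  34.214.192.0/18 (34.214.192.0 - 34.214.255.255) does not contain 34.214.147.242
  34.214.0.0/17 (34.214.0.0 - 34.214.127.255) does not contain 34.214.147.242
  34.198.0.0/16 (34.198.0.0 - 34.198.255.255) does not contain 34.214.147.242
Longest matching prefix is /12 -> next hop 112.119.142.88.

112.119.142.88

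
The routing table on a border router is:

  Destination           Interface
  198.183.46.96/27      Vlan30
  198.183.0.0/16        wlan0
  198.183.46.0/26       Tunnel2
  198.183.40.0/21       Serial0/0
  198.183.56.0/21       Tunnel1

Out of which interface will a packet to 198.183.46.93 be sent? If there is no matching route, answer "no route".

Routes whose prefix contains 198.183.46.93:
  198.183.0.0/16 (198.183.0.0 - 198.183.255.255) -> wlan0
  198.183.40.0/21 (198.183.40.0 - 198.183.47.255) -> Serial0/0
More-specific entries that do NOT match:
  198.183.46.96/27 (198.183.46.96 - 198.183.46.127) does not contain 198.183.46.93
  198.183.46.0/26 (198.183.46.0 - 198.183.46.63) does not contain 198.183.46.93
Longest matching prefix is /21 -> interface Serial0/0.

Serial0/0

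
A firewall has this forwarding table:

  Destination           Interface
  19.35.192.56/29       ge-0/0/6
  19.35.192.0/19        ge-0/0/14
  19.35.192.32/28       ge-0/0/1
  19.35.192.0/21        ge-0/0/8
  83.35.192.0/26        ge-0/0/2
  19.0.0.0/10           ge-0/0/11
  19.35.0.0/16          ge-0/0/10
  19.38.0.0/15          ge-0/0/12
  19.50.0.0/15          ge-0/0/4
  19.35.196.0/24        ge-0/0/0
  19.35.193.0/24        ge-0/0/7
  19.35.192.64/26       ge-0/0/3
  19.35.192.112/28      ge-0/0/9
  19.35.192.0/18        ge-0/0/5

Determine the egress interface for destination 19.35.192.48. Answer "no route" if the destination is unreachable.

Routes whose prefix contains 19.35.192.48:
  19.0.0.0/10 (19.0.0.0 - 19.63.255.255) -> ge-0/0/11
  19.35.0.0/16 (19.35.0.0 - 19.35.255.255) -> ge-0/0/10
  19.35.192.0/18 (19.35.192.0 - 19.35.255.255) -> ge-0/0/5
  19.35.192.0/19 (19.35.192.0 - 19.35.223.255) -> ge-0/0/14
  19.35.192.0/21 (19.35.192.0 - 19.35.199.255) -> ge-0/0/8
More-specific entries that do NOT match:
  19.35.192.56/29 (19.35.192.56 - 19.35.192.63) does not contain 19.35.192.48
  19.35.192.32/28 (19.35.192.32 - 19.35.192.47) does not contain 19.35.192.48
  19.35.192.112/28 (19.35.192.112 - 19.35.192.127) does not contain 19.35.192.48
  83.35.192.0/26 (83.35.192.0 - 83.35.192.63) does not contain 19.35.192.48
  19.35.192.64/26 (19.35.192.64 - 19.35.192.127) does not contain 19.35.192.48
  19.35.196.0/24 (19.35.196.0 - 19.35.196.255) does not contain 19.35.192.48
  19.35.193.0/24 (19.35.193.0 - 19.35.193.255) does not contain 19.35.192.48
Longest matching prefix is /21 -> interface ge-0/0/8.

ge-0/0/8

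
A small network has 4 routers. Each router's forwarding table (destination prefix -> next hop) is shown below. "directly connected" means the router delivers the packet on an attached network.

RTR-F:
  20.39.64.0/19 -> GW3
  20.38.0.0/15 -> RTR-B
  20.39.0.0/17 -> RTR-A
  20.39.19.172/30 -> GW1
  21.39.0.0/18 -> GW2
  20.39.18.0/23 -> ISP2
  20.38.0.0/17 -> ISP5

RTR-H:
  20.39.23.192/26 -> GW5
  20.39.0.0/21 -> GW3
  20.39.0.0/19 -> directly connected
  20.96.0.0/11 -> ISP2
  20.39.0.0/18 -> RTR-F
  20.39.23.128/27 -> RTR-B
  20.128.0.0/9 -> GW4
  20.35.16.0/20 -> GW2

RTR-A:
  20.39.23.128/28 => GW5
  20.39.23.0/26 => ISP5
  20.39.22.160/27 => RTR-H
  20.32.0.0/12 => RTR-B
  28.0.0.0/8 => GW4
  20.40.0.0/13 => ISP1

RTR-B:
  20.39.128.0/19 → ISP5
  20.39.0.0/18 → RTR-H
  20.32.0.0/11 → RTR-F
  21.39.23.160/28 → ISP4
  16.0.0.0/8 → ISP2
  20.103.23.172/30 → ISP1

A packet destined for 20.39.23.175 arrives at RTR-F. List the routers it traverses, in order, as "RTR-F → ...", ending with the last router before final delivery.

At RTR-F: longest match for 20.39.23.175 is 20.39.0.0/17 -> RTR-A
At RTR-A: longest match for 20.39.23.175 is 20.32.0.0/12 -> RTR-B
At RTR-B: longest match for 20.39.23.175 is 20.39.0.0/18 -> RTR-H
At RTR-H: longest match for 20.39.23.175 is 20.39.0.0/19 -> directly connected

RTR-F → RTR-A → RTR-B → RTR-H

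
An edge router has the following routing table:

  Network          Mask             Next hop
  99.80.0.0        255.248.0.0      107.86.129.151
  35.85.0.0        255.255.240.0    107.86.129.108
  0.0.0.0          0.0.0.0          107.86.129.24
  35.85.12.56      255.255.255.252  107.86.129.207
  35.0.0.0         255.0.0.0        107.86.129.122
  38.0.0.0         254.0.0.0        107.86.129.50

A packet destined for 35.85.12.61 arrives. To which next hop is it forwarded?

107.86.129.108

Routes whose prefix contains 35.85.12.61:
  0.0.0.0/0 (default, matches everything) -> 107.86.129.24
  35.0.0.0/8 (35.0.0.0 - 35.255.255.255) -> 107.86.129.122
  35.85.0.0/20 (35.85.0.0 - 35.85.15.255) -> 107.86.129.108
More-specific entries that do NOT match:
  35.85.12.56/30 (35.85.12.56 - 35.85.12.59) does not contain 35.85.12.61
Longest matching prefix is /20 -> next hop 107.86.129.108.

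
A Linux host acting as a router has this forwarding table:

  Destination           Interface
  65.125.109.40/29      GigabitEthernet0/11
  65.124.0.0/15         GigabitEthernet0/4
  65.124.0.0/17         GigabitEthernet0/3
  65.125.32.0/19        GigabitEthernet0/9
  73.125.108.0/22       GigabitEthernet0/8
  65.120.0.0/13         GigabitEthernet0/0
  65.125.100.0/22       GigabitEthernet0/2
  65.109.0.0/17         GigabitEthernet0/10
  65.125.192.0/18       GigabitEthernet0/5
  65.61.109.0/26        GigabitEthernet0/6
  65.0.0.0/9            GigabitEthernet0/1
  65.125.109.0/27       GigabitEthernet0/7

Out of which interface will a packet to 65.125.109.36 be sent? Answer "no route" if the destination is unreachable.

Routes whose prefix contains 65.125.109.36:
  65.0.0.0/9 (65.0.0.0 - 65.127.255.255) -> GigabitEthernet0/1
  65.120.0.0/13 (65.120.0.0 - 65.127.255.255) -> GigabitEthernet0/0
  65.124.0.0/15 (65.124.0.0 - 65.125.255.255) -> GigabitEthernet0/4
More-specific entries that do NOT match:
  65.125.109.40/29 (65.125.109.40 - 65.125.109.47) does not contain 65.125.109.36
  65.125.109.0/27 (65.125.109.0 - 65.125.109.31) does not contain 65.125.109.36
  65.61.109.0/26 (65.61.109.0 - 65.61.109.63) does not contain 65.125.109.36
  73.125.108.0/22 (73.125.108.0 - 73.125.111.255) does not contain 65.125.109.36
  65.125.100.0/22 (65.125.100.0 - 65.125.103.255) does not contain 65.125.109.36
  65.125.32.0/19 (65.125.32.0 - 65.125.63.255) does not contain 65.125.109.36
  65.125.192.0/18 (65.125.192.0 - 65.125.255.255) does not contain 65.125.109.36
  65.124.0.0/17 (65.124.0.0 - 65.124.127.255) does not contain 65.125.109.36
  65.109.0.0/17 (65.109.0.0 - 65.109.127.255) does not contain 65.125.109.36
Longest matching prefix is /15 -> interface GigabitEthernet0/4.

GigabitEthernet0/4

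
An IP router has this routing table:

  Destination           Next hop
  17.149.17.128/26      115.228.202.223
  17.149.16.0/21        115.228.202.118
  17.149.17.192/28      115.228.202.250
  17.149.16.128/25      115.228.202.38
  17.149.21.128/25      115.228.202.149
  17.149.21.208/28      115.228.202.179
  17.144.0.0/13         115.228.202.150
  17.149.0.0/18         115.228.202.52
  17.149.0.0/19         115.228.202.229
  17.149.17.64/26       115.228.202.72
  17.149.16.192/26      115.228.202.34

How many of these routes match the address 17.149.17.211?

Prefixes containing 17.149.17.211:
  17.144.0.0/13 (17.144.0.0 - 17.151.255.255)
  17.149.0.0/18 (17.149.0.0 - 17.149.63.255)
  17.149.0.0/19 (17.149.0.0 - 17.149.31.255)
  17.149.16.0/21 (17.149.16.0 - 17.149.23.255)
Total matching entries: 4.

4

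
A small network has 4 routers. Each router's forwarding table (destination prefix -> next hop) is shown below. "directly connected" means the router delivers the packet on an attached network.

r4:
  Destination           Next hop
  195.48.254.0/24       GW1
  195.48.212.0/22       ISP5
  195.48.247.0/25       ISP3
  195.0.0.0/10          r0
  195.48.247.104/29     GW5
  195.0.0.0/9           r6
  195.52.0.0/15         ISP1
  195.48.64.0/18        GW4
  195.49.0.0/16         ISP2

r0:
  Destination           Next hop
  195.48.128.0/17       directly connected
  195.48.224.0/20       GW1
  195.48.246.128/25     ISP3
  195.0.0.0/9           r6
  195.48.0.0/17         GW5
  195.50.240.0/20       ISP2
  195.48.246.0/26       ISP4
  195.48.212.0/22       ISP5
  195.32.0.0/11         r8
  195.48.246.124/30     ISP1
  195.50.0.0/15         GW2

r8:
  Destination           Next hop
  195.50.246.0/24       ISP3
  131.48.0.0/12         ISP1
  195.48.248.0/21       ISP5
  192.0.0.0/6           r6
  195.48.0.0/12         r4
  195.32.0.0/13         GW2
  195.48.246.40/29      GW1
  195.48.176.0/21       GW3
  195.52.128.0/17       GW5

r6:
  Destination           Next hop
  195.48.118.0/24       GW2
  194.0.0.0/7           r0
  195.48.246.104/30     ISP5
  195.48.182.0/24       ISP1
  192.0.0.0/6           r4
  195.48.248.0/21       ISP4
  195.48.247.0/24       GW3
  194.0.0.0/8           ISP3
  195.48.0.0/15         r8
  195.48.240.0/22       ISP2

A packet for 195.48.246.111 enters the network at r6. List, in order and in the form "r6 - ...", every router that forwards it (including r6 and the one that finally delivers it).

r6 - r8 - r4 - r0

At r6: longest match for 195.48.246.111 is 195.48.0.0/15 -> r8
At r8: longest match for 195.48.246.111 is 195.48.0.0/12 -> r4
At r4: longest match for 195.48.246.111 is 195.0.0.0/10 -> r0
At r0: longest match for 195.48.246.111 is 195.48.128.0/17 -> directly connected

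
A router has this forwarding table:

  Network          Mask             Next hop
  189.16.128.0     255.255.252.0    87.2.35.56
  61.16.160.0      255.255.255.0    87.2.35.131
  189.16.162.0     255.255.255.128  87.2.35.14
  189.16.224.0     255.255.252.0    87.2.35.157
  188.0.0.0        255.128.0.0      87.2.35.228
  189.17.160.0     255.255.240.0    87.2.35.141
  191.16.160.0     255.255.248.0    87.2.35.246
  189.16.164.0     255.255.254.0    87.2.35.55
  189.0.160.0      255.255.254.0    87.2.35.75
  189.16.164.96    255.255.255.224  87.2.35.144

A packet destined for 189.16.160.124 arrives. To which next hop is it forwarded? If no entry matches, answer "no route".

no route

No entry's prefix contains 189.16.160.124; there is no default route.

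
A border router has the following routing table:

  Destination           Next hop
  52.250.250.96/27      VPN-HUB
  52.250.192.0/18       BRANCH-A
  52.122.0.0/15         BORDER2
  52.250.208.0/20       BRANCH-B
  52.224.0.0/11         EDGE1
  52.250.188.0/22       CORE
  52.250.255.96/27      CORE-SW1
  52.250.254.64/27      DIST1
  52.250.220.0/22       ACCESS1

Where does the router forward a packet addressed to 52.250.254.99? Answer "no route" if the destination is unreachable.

Routes whose prefix contains 52.250.254.99:
  52.224.0.0/11 (52.224.0.0 - 52.255.255.255) -> EDGE1
  52.250.192.0/18 (52.250.192.0 - 52.250.255.255) -> BRANCH-A
More-specific entries that do NOT match:
  52.250.250.96/27 (52.250.250.96 - 52.250.250.127) does not contain 52.250.254.99
  52.250.255.96/27 (52.250.255.96 - 52.250.255.127) does not contain 52.250.254.99
  52.250.254.64/27 (52.250.254.64 - 52.250.254.95) does not contain 52.250.254.99
  52.250.188.0/22 (52.250.188.0 - 52.250.191.255) does not contain 52.250.254.99
  52.250.220.0/22 (52.250.220.0 - 52.250.223.255) does not contain 52.250.254.99
  52.250.208.0/20 (52.250.208.0 - 52.250.223.255) does not contain 52.250.254.99
Longest matching prefix is /18 -> next hop BRANCH-A.

BRANCH-A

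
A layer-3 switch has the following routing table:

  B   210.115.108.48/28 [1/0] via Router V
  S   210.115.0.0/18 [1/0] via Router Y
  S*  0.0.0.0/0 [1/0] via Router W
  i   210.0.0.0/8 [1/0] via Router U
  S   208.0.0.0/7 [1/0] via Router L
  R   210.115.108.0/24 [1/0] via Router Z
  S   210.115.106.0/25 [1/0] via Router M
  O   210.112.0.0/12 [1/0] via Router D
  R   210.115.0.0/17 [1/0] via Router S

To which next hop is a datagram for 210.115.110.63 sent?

Router S

Routes whose prefix contains 210.115.110.63:
  0.0.0.0/0 (default, matches everything) -> Router W
  210.0.0.0/8 (210.0.0.0 - 210.255.255.255) -> Router U
  210.112.0.0/12 (210.112.0.0 - 210.127.255.255) -> Router D
  210.115.0.0/17 (210.115.0.0 - 210.115.127.255) -> Router S
More-specific entries that do NOT match:
  210.115.108.48/28 (210.115.108.48 - 210.115.108.63) does not contain 210.115.110.63
  210.115.106.0/25 (210.115.106.0 - 210.115.106.127) does not contain 210.115.110.63
  210.115.108.0/24 (210.115.108.0 - 210.115.108.255) does not contain 210.115.110.63
  210.115.0.0/18 (210.115.0.0 - 210.115.63.255) does not contain 210.115.110.63
Longest matching prefix is /17 -> next hop Router S.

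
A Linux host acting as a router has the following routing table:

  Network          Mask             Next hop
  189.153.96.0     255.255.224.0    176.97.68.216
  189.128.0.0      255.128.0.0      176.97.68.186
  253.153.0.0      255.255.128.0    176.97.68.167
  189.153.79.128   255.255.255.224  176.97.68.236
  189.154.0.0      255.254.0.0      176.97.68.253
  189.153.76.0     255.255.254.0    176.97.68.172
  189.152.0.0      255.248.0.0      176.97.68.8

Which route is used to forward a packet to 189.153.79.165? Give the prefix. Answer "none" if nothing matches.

Entries matching 189.153.79.165:
  189.128.0.0/9 (189.128.0.0 - 189.255.255.255)
  189.152.0.0/13 (189.152.0.0 - 189.159.255.255)
Most specific is 189.152.0.0/13.

189.152.0.0/13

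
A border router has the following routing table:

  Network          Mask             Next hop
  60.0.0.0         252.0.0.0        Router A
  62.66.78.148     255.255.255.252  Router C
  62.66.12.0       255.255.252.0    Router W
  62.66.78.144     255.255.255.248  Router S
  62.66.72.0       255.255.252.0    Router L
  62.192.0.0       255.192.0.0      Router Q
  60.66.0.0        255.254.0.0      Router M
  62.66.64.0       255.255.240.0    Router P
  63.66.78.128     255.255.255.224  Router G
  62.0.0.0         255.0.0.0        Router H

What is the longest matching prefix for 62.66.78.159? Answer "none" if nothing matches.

Entries matching 62.66.78.159:
  60.0.0.0/6 (60.0.0.0 - 63.255.255.255)
  62.0.0.0/8 (62.0.0.0 - 62.255.255.255)
  62.66.64.0/20 (62.66.64.0 - 62.66.79.255)
Most specific is 62.66.64.0/20.

62.66.64.0/20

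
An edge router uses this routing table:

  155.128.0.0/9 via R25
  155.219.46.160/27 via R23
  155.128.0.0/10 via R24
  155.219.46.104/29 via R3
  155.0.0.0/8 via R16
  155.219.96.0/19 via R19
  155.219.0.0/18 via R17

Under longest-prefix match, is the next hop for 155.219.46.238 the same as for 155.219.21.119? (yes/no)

155.219.46.238: longest match 155.219.0.0/18 -> R17
155.219.21.119: longest match 155.219.0.0/18 -> R17

yes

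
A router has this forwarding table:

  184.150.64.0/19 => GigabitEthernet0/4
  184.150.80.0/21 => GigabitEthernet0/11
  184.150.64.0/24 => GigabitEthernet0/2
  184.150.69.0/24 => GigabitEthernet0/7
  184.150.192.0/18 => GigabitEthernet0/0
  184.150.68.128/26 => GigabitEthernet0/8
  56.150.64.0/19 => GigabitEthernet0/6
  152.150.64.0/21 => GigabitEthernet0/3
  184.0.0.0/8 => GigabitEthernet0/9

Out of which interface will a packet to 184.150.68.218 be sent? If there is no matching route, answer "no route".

Routes whose prefix contains 184.150.68.218:
  184.0.0.0/8 (184.0.0.0 - 184.255.255.255) -> GigabitEthernet0/9
  184.150.64.0/19 (184.150.64.0 - 184.150.95.255) -> GigabitEthernet0/4
More-specific entries that do NOT match:
  184.150.68.128/26 (184.150.68.128 - 184.150.68.191) does not contain 184.150.68.218
  184.150.64.0/24 (184.150.64.0 - 184.150.64.255) does not contain 184.150.68.218
  184.150.69.0/24 (184.150.69.0 - 184.150.69.255) does not contain 184.150.68.218
  184.150.80.0/21 (184.150.80.0 - 184.150.87.255) does not contain 184.150.68.218
  152.150.64.0/21 (152.150.64.0 - 152.150.71.255) does not contain 184.150.68.218
Longest matching prefix is /19 -> interface GigabitEthernet0/4.

GigabitEthernet0/4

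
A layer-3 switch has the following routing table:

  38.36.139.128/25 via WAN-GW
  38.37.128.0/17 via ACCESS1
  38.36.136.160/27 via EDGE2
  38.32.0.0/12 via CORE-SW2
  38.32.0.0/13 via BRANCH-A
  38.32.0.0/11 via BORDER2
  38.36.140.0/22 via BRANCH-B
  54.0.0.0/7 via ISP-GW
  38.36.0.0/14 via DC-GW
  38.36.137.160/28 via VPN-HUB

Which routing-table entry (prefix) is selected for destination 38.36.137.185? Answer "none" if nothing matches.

38.36.0.0/14

Entries matching 38.36.137.185:
  38.32.0.0/11 (38.32.0.0 - 38.63.255.255)
  38.32.0.0/12 (38.32.0.0 - 38.47.255.255)
  38.32.0.0/13 (38.32.0.0 - 38.39.255.255)
  38.36.0.0/14 (38.36.0.0 - 38.39.255.255)
Most specific is 38.36.0.0/14.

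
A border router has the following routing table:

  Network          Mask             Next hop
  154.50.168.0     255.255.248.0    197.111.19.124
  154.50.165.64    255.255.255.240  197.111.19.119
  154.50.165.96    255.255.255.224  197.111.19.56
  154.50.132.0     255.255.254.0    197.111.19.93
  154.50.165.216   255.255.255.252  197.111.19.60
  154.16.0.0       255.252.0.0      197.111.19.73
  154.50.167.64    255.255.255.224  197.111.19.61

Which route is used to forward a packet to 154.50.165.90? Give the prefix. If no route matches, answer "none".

154.50.165.90 is outside every listed prefix and there is no default route.

none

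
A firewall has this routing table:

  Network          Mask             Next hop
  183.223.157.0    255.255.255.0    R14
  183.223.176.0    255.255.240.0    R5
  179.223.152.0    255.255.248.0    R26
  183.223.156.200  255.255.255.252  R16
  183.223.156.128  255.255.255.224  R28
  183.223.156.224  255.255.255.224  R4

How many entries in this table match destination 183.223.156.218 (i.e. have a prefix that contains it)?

0

No listed prefix contains 183.223.156.218.
Total matching entries: 0.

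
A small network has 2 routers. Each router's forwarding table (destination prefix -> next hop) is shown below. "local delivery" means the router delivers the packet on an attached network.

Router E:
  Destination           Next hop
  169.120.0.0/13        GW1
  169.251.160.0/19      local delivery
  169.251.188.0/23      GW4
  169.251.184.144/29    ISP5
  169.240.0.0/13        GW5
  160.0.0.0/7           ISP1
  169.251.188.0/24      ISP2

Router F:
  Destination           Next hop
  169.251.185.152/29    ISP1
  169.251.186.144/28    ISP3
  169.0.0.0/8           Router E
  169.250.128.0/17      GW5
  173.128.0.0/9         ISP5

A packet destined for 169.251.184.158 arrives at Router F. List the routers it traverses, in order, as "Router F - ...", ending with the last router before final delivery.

Router F - Router E

At Router F: longest match for 169.251.184.158 is 169.0.0.0/8 -> Router E
At Router E: longest match for 169.251.184.158 is 169.251.160.0/19 -> local delivery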